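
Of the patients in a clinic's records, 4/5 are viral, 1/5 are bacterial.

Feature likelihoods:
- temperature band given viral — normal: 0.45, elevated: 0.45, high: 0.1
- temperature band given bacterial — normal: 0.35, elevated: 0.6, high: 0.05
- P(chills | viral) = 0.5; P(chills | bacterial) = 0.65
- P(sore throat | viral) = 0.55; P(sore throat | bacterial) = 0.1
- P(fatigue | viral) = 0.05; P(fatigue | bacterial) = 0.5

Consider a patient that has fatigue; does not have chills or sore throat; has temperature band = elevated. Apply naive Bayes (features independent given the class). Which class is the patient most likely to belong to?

viral: 0.8 × 0.45 × (1−0.5) × (1−0.55) × 0.05 = 0.00405
bacterial: 0.2 × 0.6 × (1−0.65) × (1−0.1) × 0.5 = 0.0189
Highest score → bacterial.

bacterial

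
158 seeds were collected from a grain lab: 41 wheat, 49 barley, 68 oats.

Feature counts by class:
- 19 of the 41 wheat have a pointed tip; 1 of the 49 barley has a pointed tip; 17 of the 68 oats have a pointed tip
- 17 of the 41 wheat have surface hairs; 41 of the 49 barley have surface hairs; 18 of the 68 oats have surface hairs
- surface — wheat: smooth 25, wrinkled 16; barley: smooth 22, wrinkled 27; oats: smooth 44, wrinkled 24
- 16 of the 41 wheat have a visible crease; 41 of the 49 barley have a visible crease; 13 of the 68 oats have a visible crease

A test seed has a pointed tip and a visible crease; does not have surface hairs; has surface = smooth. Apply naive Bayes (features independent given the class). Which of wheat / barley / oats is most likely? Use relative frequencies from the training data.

wheat

wheat: (41/158) × (19/41) × (24/41) × (25/41) × (16/41) ≈ 0.0167501
barley: (49/158) × (1/49) × (8/49) × (22/49) × (41/49) ≈ 0.000388196
oats: (68/158) × (17/68) × (50/68) × (44/68) × (13/68) ≈ 0.00978658
Highest score → wheat.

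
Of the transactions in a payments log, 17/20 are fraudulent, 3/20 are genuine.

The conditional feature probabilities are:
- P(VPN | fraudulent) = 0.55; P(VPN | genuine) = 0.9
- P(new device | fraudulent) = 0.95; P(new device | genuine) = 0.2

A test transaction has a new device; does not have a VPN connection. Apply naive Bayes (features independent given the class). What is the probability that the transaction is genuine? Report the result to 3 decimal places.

0.008

fraudulent: 0.85 × (1−0.55) × 0.95 = 0.363375
genuine: 0.15 × (1−0.9) × 0.2 = 0.003
P(genuine | x) = 0.003 / 0.366375 ≈ 0.008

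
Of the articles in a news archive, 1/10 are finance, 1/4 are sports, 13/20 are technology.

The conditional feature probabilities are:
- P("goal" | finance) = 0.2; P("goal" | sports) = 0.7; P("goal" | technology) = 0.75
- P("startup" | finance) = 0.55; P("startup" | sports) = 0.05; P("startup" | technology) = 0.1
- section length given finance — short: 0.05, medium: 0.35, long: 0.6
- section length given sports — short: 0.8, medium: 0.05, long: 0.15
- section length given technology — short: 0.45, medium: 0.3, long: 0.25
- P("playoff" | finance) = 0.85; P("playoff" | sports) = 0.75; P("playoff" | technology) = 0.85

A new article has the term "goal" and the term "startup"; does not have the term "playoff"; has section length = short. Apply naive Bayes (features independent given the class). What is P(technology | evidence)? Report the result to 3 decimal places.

0.642

finance: 0.1 × 0.2 × 0.55 × 0.05 × (1−0.85) = 0.0000825
sports: 0.25 × 0.7 × 0.05 × 0.8 × (1−0.75) = 0.00175
technology: 0.65 × 0.75 × 0.1 × 0.45 × (1−0.85) = 0.003290625
P(technology | x) = 0.003290625 / 0.005123125 ≈ 0.642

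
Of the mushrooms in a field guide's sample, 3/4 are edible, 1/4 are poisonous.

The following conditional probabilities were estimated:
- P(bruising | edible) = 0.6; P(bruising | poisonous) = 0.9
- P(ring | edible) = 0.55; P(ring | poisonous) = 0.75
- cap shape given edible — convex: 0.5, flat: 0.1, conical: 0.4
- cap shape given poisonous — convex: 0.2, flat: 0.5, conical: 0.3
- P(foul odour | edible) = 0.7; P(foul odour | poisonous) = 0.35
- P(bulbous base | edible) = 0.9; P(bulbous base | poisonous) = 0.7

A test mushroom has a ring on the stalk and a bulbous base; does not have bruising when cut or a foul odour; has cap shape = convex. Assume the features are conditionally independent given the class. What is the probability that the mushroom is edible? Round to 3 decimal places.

0.929

edible: 0.75 × (1−0.6) × 0.55 × 0.5 × (1−0.7) × 0.9 = 0.022275
poisonous: 0.25 × (1−0.9) × 0.75 × 0.2 × (1−0.35) × 0.7 = 0.00170625
P(edible | x) = 0.022275 / 0.02398125 ≈ 0.929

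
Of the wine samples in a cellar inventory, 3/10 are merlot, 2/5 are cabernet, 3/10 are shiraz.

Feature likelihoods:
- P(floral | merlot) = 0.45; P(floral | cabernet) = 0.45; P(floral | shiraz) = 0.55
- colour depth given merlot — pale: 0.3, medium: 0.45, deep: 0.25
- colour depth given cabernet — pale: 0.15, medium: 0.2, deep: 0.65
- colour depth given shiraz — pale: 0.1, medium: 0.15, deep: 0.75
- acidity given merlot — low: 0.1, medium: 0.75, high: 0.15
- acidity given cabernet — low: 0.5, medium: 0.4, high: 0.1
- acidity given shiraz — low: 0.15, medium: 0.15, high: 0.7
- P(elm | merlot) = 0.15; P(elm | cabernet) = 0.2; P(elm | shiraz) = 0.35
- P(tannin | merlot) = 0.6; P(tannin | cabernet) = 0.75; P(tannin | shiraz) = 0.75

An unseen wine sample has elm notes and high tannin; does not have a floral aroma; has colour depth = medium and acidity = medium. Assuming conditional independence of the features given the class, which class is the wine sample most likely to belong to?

merlot

merlot: 0.3 × (1−0.45) × 0.45 × 0.75 × 0.15 × 0.6 = 0.005011875
cabernet: 0.4 × (1−0.45) × 0.2 × 0.4 × 0.2 × 0.75 = 0.00264
shiraz: 0.3 × (1−0.55) × 0.15 × 0.15 × 0.35 × 0.75 = 0.00079734375
Highest score → merlot.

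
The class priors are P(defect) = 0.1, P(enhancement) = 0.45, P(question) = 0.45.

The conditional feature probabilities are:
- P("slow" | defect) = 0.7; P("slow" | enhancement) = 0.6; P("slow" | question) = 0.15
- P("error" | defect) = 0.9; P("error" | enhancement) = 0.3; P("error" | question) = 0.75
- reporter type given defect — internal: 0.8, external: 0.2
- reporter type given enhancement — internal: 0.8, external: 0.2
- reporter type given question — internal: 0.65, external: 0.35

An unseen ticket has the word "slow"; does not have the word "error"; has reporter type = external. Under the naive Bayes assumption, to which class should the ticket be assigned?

defect: 0.1 × 0.7 × (1−0.9) × 0.2 = 0.0014
enhancement: 0.45 × 0.6 × (1−0.3) × 0.2 = 0.0378
question: 0.45 × 0.15 × (1−0.75) × 0.35 = 0.00590625
Highest score → enhancement.

enhancement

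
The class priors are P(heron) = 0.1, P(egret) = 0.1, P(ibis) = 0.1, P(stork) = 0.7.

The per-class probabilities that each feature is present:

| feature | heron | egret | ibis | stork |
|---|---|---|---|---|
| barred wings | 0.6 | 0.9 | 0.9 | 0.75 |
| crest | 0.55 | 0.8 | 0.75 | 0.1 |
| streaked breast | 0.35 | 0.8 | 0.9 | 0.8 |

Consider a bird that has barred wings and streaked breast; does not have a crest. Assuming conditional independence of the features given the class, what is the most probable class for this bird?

stork

heron: 0.1 × 0.6 × (1−0.55) × 0.35 = 0.00945
egret: 0.1 × 0.9 × (1−0.8) × 0.8 = 0.0144
ibis: 0.1 × 0.9 × (1−0.75) × 0.9 = 0.02025
stork: 0.7 × 0.75 × (1−0.1) × 0.8 = 0.378
Highest score → stork.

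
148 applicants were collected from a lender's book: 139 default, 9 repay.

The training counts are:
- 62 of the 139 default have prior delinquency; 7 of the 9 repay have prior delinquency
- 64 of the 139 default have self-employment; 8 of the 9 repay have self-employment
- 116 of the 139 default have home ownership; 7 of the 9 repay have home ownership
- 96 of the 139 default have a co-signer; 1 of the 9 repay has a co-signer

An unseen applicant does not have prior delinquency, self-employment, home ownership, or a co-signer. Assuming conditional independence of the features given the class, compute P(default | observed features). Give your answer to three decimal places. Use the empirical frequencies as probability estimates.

default: (139/148) × (77/139) × (75/139) × (23/139) × (43/139) ≈ 0.0143695
repay: (9/148) × (2/9) × (1/9) × (2/9) × (8/9) ≈ 0.000296593
P(default | x) = 0.0143695 / 0.014666093 ≈ 0.980

0.980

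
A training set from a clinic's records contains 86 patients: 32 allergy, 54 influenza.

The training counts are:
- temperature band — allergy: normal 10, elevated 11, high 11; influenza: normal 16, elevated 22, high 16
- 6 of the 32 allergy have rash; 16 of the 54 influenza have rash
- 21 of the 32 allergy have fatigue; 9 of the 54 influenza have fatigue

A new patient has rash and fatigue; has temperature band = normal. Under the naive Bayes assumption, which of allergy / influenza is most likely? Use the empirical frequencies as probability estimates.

allergy

allergy: (32/86) × (10/32) × (6/32) × (21/32) ≈ 0.0143078
influenza: (54/86) × (16/54) × (16/54) × (9/54) ≈ 0.00918748
Highest score → allergy.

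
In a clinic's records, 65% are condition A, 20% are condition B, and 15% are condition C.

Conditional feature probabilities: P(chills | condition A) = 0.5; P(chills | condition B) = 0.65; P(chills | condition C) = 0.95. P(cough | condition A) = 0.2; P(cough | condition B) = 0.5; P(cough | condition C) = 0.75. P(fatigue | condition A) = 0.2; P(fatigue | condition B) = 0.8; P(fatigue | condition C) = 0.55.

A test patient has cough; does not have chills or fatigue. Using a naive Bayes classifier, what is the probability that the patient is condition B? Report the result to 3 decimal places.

0.114

condition A: 0.65 × (1−0.5) × 0.2 × (1−0.2) = 0.052
condition B: 0.2 × (1−0.65) × 0.5 × (1−0.8) = 0.007
condition C: 0.15 × (1−0.95) × 0.75 × (1−0.55) = 0.00253125
P(condition B | x) = 0.007 / 0.06153125 ≈ 0.114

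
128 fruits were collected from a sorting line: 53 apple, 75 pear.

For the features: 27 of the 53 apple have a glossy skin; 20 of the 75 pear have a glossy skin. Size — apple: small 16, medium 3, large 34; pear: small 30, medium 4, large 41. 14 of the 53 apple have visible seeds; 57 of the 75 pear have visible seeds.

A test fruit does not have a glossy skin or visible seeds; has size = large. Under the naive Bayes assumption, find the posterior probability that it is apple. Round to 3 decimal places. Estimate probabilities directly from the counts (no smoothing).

0.630

apple: (53/128) × (26/53) × (34/53) × (39/53) ≈ 0.095886
pear: (75/128) × (55/75) × (41/75) × (18/75) = 0.056375
P(apple | x) = 0.095886 / 0.152261 ≈ 0.630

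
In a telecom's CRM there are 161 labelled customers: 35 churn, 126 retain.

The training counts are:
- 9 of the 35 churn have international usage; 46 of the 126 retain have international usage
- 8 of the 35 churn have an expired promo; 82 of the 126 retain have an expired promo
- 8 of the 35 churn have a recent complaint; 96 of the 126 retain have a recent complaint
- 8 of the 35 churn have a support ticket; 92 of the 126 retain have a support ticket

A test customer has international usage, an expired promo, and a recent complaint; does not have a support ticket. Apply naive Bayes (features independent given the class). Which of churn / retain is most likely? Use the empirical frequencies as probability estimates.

churn: (35/161) × (9/35) × (8/35) × (8/35) × (27/35) ≈ 0.00225297
retain: (126/161) × (46/126) × (82/126) × (96/126) × (34/126) ≈ 0.0382282
Highest score → retain.

retain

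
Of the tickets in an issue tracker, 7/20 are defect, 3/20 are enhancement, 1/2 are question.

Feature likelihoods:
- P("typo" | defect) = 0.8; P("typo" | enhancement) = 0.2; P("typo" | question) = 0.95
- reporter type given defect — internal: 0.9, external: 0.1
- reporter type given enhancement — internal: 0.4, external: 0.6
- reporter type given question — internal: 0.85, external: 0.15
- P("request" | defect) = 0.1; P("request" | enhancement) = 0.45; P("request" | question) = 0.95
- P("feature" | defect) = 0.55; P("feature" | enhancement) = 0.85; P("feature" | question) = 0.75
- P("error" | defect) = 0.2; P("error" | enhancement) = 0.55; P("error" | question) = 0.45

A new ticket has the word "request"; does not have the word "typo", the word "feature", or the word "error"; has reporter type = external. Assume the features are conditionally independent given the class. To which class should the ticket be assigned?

enhancement

defect: 0.35 × (1−0.8) × 0.1 × 0.1 × (1−0.55) × (1−0.2) = 0.000252
enhancement: 0.15 × (1−0.2) × 0.6 × 0.45 × (1−0.85) × (1−0.55) = 0.002187
question: 0.5 × (1−0.95) × 0.15 × 0.95 × (1−0.75) × (1−0.45) = 0.00048984375
Highest score → enhancement.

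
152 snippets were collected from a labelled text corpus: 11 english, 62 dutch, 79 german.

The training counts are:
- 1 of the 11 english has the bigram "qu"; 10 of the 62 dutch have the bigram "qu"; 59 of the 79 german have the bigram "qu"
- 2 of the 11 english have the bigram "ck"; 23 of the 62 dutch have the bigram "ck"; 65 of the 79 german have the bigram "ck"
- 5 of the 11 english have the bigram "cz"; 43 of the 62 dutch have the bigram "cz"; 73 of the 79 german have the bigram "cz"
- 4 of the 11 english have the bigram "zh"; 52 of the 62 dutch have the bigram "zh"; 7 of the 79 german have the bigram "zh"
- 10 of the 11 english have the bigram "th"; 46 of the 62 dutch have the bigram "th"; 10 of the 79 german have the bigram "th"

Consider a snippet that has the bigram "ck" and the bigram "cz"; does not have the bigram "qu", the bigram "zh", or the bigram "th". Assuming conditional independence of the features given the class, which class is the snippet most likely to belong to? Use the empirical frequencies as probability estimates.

german

english: (11/152) × (10/11) × (2/11) × (5/11) × (7/11) × (1/11) ≈ 0.000314546
dutch: (62/152) × (52/62) × (23/62) × (43/62) × (10/62) × (16/62) ≈ 0.00366361
german: (79/152) × (20/79) × (65/79) × (73/79) × (72/79) × (69/79) ≈ 0.0796335
Highest score → german.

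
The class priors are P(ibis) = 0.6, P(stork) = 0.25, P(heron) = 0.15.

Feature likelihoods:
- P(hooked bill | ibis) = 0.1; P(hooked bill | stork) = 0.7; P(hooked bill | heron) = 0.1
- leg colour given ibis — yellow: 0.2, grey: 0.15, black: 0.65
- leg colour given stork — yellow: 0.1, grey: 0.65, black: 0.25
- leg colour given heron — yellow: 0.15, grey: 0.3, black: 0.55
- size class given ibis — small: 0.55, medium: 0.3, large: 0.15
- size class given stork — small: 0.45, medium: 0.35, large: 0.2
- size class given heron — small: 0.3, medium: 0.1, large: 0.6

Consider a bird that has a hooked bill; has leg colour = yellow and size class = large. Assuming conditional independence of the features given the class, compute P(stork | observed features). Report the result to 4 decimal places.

ibis: 0.6 × 0.1 × 0.2 × 0.15 = 0.0018
stork: 0.25 × 0.7 × 0.1 × 0.2 = 0.0035
heron: 0.15 × 0.1 × 0.15 × 0.6 = 0.00135
P(stork | x) = 0.0035 / 0.00665 ≈ 0.5263

0.5263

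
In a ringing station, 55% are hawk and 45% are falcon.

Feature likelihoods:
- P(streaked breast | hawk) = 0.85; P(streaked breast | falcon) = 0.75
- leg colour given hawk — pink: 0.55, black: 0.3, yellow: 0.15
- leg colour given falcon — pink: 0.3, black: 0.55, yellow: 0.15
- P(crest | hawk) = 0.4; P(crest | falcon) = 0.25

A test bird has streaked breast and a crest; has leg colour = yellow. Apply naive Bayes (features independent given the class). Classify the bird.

hawk: 0.55 × 0.85 × 0.15 × 0.4 = 0.02805
falcon: 0.45 × 0.75 × 0.15 × 0.25 = 0.01265625
Highest score → hawk.

hawk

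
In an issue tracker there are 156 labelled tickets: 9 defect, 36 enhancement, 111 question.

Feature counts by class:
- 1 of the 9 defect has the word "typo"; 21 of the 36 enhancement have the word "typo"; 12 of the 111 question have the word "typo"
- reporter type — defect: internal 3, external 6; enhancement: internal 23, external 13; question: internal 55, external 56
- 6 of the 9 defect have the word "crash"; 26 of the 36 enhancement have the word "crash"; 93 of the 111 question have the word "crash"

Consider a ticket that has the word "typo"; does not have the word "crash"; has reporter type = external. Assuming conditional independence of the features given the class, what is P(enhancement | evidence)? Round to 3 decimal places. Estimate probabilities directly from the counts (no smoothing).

defect: (9/156) × (1/9) × (6/9) × (3/9) ≈ 0.0014245
enhancement: (36/156) × (21/36) × (13/36) × (10/36) ≈ 0.0135031
question: (111/156) × (12/111) × (56/111) × (18/111) ≈ 0.0062932
P(enhancement | x) = 0.0135031 / 0.0212208 ≈ 0.636

0.636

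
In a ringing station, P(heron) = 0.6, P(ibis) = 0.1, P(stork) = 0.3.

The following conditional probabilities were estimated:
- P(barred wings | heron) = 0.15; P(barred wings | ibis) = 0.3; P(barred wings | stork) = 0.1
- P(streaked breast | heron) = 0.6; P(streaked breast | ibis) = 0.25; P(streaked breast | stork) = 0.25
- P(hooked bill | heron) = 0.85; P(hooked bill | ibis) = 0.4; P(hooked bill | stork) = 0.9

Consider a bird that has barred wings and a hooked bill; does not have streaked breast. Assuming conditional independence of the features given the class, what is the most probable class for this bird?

heron

heron: 0.6 × 0.15 × (1−0.6) × 0.85 = 0.0306
ibis: 0.1 × 0.3 × (1−0.25) × 0.4 = 0.009
stork: 0.3 × 0.1 × (1−0.25) × 0.9 = 0.02025
Highest score → heron.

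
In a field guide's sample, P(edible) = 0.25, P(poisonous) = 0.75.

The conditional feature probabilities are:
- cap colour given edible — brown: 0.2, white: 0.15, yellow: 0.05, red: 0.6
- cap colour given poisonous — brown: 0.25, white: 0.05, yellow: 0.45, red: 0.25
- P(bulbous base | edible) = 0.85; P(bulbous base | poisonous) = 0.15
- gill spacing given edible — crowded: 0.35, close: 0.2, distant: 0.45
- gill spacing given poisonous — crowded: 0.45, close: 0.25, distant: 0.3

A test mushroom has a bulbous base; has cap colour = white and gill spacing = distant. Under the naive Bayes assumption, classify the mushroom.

edible: 0.25 × 0.15 × 0.85 × 0.45 = 0.01434375
poisonous: 0.75 × 0.05 × 0.15 × 0.3 = 0.0016875
Highest score → edible.

edible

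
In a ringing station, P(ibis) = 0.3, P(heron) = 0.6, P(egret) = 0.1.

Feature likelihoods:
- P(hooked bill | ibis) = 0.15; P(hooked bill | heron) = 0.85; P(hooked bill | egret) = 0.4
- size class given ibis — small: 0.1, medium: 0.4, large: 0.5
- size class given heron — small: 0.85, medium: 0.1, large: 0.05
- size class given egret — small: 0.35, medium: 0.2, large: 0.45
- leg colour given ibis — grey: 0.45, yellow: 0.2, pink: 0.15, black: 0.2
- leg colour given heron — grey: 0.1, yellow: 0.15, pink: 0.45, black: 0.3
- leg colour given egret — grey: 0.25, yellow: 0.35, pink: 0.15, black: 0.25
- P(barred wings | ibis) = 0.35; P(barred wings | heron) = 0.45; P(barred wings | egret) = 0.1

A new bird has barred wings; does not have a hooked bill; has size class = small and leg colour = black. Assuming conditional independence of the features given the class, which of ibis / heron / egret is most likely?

ibis: 0.3 × (1−0.15) × 0.1 × 0.2 × 0.35 = 0.001785
heron: 0.6 × (1−0.85) × 0.85 × 0.3 × 0.45 = 0.0103275
egret: 0.1 × (1−0.4) × 0.35 × 0.25 × 0.1 = 0.000525
Highest score → heron.

heron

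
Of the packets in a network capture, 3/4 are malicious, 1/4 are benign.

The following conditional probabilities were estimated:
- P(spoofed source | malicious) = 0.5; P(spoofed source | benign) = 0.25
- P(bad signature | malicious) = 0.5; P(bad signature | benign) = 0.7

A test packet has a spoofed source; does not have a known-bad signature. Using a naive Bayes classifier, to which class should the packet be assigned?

malicious

malicious: 0.75 × 0.5 × (1−0.5) = 0.1875
benign: 0.25 × 0.25 × (1−0.7) = 0.01875
Highest score → malicious.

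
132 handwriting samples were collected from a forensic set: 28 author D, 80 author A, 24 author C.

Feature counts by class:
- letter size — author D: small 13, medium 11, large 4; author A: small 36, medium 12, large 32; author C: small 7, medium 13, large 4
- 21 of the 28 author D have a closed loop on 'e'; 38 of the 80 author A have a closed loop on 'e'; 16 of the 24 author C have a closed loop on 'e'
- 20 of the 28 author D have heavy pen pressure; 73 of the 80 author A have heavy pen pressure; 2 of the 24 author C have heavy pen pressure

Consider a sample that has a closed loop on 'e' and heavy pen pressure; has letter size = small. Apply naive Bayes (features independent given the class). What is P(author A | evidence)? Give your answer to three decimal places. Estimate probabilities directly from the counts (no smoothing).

author D: (28/132) × (13/28) × (21/28) × (20/28) ≈ 0.0527597
author A: (80/132) × (36/80) × (38/80) × (73/80) ≈ 0.11821
author C: (24/132) × (7/24) × (16/24) × (2/24) ≈ 0.00294613
P(author A | x) = 0.11821 / 0.17391583 ≈ 0.680

0.680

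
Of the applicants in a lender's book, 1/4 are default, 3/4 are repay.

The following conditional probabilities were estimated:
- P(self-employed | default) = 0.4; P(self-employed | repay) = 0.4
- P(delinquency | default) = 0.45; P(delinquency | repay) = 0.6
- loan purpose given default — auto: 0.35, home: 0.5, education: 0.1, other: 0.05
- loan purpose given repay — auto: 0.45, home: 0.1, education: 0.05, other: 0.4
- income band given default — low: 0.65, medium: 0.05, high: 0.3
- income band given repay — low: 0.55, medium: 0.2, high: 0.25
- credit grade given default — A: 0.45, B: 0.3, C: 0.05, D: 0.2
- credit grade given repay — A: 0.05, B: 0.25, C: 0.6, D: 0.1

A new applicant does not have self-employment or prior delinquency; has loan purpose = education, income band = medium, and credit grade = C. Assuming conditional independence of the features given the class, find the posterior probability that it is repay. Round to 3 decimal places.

default: 0.25 × (1−0.4) × (1−0.45) × 0.1 × 0.05 × 0.05 = 0.000020625
repay: 0.75 × (1−0.4) × (1−0.6) × 0.05 × 0.2 × 0.6 = 0.00108
P(repay | x) = 0.00108 / 0.001100625 ≈ 0.981

0.981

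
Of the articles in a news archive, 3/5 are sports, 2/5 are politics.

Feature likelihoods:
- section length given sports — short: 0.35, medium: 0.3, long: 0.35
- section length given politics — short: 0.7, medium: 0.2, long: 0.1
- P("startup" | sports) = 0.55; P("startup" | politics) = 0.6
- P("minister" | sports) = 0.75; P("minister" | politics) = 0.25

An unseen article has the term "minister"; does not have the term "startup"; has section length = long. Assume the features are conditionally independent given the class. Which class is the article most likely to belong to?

sports: 0.6 × 0.35 × (1−0.55) × 0.75 = 0.070875
politics: 0.4 × 0.1 × (1−0.6) × 0.25 = 0.004
Highest score → sports.

sports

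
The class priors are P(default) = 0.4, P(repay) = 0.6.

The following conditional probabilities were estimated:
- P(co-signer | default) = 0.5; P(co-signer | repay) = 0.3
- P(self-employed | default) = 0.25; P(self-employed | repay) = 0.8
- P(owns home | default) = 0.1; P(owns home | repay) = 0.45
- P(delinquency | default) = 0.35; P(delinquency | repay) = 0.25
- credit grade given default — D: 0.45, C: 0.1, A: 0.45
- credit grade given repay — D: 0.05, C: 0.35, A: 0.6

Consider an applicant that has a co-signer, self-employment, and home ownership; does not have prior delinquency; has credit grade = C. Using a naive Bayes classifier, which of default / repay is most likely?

default: 0.4 × 0.5 × 0.25 × 0.1 × (1−0.35) × 0.1 = 0.000325
repay: 0.6 × 0.3 × 0.8 × 0.45 × (1−0.25) × 0.35 = 0.01701
Highest score → repay.

repay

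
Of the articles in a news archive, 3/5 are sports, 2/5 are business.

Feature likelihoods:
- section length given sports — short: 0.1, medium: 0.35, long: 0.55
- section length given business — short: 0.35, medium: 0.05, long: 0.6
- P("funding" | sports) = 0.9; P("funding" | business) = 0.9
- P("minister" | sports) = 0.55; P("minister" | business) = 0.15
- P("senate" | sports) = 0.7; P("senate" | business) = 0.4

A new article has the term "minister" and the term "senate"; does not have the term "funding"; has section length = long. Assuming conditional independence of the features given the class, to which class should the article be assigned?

sports: 0.6 × 0.55 × (1−0.9) × 0.55 × 0.7 = 0.012705
business: 0.4 × 0.6 × (1−0.9) × 0.15 × 0.4 = 0.00144
Highest score → sports.

sports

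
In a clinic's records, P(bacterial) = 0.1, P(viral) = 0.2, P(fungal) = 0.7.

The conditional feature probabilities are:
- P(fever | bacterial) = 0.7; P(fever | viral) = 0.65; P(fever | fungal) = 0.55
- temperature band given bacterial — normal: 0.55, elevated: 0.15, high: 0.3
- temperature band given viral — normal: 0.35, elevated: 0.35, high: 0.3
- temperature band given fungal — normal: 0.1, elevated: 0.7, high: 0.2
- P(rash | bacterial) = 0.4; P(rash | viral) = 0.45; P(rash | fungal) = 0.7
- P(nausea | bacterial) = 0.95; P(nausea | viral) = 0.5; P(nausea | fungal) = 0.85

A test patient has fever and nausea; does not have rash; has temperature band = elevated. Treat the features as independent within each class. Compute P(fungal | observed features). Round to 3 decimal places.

0.788

bacterial: 0.1 × 0.7 × 0.15 × (1−0.4) × 0.95 = 0.005985
viral: 0.2 × 0.65 × 0.35 × (1−0.45) × 0.5 = 0.0125125
fungal: 0.7 × 0.55 × 0.7 × (1−0.7) × 0.85 = 0.0687225
P(fungal | x) = 0.0687225 / 0.08722 ≈ 0.788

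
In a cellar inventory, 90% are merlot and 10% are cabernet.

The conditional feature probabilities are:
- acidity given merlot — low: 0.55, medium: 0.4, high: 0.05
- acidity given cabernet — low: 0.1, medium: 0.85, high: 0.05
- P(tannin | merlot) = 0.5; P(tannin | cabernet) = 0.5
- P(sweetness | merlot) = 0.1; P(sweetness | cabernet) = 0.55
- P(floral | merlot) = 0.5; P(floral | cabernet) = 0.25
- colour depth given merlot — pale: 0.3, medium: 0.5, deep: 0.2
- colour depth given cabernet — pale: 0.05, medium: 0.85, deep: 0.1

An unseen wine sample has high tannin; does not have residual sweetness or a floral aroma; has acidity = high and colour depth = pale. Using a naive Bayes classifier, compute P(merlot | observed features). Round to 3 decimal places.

merlot: 0.9 × 0.05 × 0.5 × (1−0.1) × (1−0.5) × 0.3 = 0.0030375
cabernet: 0.1 × 0.05 × 0.5 × (1−0.55) × (1−0.25) × 0.05 = 0.0000421875
P(merlot | x) = 0.0030375 / 0.0030796875 ≈ 0.986

0.986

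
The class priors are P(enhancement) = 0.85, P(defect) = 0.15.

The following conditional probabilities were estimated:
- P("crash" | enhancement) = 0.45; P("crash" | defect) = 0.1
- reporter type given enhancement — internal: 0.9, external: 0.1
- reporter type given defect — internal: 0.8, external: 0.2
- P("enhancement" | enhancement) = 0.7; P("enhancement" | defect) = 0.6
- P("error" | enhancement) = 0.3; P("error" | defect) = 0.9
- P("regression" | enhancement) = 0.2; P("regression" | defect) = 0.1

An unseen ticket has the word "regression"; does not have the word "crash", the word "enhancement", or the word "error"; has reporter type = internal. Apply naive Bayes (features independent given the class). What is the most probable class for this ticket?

enhancement: 0.85 × (1−0.45) × 0.9 × (1−0.7) × (1−0.3) × 0.2 = 0.0176715
defect: 0.15 × (1−0.1) × 0.8 × (1−0.6) × (1−0.9) × 0.1 = 0.000432
Highest score → enhancement.

enhancement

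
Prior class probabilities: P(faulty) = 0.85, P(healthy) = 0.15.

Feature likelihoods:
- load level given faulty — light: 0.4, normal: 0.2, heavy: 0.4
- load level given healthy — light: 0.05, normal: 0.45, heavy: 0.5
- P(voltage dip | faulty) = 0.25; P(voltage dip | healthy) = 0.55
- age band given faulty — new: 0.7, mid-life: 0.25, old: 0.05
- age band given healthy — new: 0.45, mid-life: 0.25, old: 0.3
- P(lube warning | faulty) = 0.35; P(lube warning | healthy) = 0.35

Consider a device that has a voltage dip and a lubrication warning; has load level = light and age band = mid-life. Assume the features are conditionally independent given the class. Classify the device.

faulty: 0.85 × 0.4 × 0.25 × 0.25 × 0.35 = 0.0074375
healthy: 0.15 × 0.05 × 0.55 × 0.25 × 0.35 = 0.0003609375
Highest score → faulty.

faulty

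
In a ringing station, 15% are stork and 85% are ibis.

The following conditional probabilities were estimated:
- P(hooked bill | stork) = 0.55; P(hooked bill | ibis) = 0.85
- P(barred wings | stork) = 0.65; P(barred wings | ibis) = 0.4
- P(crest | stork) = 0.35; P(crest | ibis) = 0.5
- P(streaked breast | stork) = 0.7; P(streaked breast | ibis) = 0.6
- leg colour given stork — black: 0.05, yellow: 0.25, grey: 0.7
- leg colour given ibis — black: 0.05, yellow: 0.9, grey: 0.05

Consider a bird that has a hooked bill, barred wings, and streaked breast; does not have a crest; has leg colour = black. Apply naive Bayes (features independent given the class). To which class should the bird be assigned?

ibis

stork: 0.15 × 0.55 × 0.65 × (1−0.35) × 0.7 × 0.05 = 0.00121996875
ibis: 0.85 × 0.85 × 0.4 × (1−0.5) × 0.6 × 0.05 = 0.004335
Highest score → ibis.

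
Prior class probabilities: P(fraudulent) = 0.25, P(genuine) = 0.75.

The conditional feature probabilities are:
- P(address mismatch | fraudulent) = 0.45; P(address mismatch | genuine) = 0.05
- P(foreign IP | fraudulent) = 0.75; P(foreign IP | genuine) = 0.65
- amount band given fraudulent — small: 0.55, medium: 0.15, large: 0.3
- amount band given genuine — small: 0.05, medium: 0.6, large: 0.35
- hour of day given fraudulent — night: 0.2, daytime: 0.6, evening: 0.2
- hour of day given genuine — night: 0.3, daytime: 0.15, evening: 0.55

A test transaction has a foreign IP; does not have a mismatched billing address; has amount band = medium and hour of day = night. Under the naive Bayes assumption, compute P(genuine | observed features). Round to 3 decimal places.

0.964

fraudulent: 0.25 × (1−0.45) × 0.75 × 0.15 × 0.2 = 0.00309375
genuine: 0.75 × (1−0.05) × 0.65 × 0.6 × 0.3 = 0.0833625
P(genuine | x) = 0.0833625 / 0.08645625 ≈ 0.964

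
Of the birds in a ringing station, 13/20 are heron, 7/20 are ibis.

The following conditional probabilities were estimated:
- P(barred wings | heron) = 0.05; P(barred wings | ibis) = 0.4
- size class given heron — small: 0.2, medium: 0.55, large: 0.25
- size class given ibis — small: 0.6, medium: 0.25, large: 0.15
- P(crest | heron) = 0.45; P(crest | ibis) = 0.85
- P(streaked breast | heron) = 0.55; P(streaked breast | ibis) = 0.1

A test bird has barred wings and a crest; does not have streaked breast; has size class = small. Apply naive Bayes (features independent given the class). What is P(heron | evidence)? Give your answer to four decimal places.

heron: 0.65 × 0.05 × 0.2 × 0.45 × (1−0.55) = 0.00131625
ibis: 0.35 × 0.4 × 0.6 × 0.85 × (1−0.1) = 0.06426
P(heron | x) = 0.00131625 / 0.06557625 ≈ 0.0201

0.0201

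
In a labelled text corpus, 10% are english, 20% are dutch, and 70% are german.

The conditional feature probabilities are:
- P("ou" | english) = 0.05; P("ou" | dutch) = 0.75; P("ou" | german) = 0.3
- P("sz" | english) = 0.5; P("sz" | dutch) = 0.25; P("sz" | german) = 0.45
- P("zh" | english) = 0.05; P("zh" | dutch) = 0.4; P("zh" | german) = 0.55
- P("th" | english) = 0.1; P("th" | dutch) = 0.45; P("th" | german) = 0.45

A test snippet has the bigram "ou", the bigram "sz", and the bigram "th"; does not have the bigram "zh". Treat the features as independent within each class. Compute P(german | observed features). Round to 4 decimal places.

0.6487

english: 0.1 × 0.05 × 0.5 × (1−0.05) × 0.1 = 0.0002375
dutch: 0.2 × 0.75 × 0.25 × (1−0.4) × 0.45 = 0.010125
german: 0.7 × 0.3 × 0.45 × (1−0.55) × 0.45 = 0.01913625
P(german | x) = 0.01913625 / 0.02949875 ≈ 0.6487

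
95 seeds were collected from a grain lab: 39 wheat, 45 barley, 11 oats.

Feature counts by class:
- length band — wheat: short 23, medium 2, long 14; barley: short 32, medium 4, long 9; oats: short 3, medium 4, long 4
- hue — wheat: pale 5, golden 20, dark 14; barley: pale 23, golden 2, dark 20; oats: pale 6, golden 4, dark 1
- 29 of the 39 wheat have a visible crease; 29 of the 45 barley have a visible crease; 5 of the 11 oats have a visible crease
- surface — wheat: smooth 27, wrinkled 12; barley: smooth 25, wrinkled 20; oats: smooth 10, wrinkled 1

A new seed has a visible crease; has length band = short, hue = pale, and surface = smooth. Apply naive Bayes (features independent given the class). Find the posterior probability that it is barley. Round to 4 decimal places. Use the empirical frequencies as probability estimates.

0.7274

wheat: (39/95) × (23/39) × (5/39) × (29/39) × (27/39) ≈ 0.0159787
barley: (45/95) × (32/45) × (23/45) × (29/45) × (25/45) ≈ 0.0616389
oats: (11/95) × (3/11) × (6/11) × (5/11) × (10/11) ≈ 0.00711772
P(barley | x) = 0.0616389 / 0.08473532 ≈ 0.7274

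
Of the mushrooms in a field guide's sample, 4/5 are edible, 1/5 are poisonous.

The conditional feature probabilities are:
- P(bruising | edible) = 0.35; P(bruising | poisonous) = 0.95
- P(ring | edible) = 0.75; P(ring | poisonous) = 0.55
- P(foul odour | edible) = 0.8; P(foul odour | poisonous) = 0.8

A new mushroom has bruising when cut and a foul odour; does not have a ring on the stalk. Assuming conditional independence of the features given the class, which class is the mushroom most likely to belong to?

edible: 0.8 × 0.35 × (1−0.75) × 0.8 = 0.056
poisonous: 0.2 × 0.95 × (1−0.55) × 0.8 = 0.0684
Highest score → poisonous.

poisonous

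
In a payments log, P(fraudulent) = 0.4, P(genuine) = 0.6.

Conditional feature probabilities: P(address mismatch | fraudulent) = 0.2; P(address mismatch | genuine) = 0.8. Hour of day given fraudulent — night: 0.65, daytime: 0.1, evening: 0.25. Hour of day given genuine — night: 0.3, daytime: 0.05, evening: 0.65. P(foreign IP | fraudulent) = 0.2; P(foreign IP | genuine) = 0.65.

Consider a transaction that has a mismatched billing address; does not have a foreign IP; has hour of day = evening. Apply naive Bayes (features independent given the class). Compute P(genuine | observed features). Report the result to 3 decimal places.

0.872

fraudulent: 0.4 × 0.2 × 0.25 × (1−0.2) = 0.016
genuine: 0.6 × 0.8 × 0.65 × (1−0.65) = 0.1092
P(genuine | x) = 0.1092 / 0.1252 ≈ 0.872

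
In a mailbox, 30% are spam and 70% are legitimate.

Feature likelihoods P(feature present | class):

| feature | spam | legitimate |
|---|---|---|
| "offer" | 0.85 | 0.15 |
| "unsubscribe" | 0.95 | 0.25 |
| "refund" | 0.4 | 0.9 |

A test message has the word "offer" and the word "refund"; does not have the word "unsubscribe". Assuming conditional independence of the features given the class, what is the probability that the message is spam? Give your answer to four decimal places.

spam: 0.3 × 0.85 × (1−0.95) × 0.4 = 0.0051
legitimate: 0.7 × 0.15 × (1−0.25) × 0.9 = 0.070875
P(spam | x) = 0.0051 / 0.075975 ≈ 0.0671

0.0671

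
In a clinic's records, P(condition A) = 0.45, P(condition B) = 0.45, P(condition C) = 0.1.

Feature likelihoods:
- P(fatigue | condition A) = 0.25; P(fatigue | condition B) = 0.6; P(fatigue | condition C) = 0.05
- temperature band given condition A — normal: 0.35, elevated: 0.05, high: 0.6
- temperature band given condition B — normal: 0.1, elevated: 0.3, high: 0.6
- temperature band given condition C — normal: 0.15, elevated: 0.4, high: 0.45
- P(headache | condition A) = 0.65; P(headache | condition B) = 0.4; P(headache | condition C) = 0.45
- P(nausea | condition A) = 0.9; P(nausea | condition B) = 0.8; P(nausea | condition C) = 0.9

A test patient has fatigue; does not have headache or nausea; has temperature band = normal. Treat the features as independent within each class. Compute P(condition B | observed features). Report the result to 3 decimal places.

condition A: 0.45 × 0.25 × 0.35 × (1−0.65) × (1−0.9) = 0.001378125
condition B: 0.45 × 0.6 × 0.1 × (1−0.4) × (1−0.8) = 0.00324
condition C: 0.1 × 0.05 × 0.15 × (1−0.45) × (1−0.9) = 0.00004125
P(condition B | x) = 0.00324 / 0.004659375 ≈ 0.695

0.695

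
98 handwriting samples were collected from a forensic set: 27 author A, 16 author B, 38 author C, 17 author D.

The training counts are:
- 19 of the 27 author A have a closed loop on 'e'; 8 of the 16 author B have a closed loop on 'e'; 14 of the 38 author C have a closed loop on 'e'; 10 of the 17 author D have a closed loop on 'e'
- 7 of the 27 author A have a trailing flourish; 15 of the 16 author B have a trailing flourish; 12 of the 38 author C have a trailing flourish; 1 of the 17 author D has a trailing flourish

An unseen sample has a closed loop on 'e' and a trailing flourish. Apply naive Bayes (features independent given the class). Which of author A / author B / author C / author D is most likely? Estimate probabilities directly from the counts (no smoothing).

author A: (27/98) × (19/27) × (7/27) ≈ 0.0502646
author B: (16/98) × (8/16) × (15/16) ≈ 0.0765306
author C: (38/98) × (14/38) × (12/38) ≈ 0.0451128
author D: (17/98) × (10/17) × (1/17) ≈ 0.0060024
Highest score → author B.

author B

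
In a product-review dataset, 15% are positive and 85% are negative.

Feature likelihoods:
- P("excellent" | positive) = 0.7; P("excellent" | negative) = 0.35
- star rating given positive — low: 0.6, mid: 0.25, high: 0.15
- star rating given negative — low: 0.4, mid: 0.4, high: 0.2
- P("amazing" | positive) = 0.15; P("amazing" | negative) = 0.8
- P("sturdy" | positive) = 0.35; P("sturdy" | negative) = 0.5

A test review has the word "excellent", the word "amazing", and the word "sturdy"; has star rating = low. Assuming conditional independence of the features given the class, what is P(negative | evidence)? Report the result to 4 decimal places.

positive: 0.15 × 0.7 × 0.6 × 0.15 × 0.35 = 0.0033075
negative: 0.85 × 0.35 × 0.4 × 0.8 × 0.5 = 0.0476
P(negative | x) = 0.0476 / 0.0509075 ≈ 0.9350

0.9350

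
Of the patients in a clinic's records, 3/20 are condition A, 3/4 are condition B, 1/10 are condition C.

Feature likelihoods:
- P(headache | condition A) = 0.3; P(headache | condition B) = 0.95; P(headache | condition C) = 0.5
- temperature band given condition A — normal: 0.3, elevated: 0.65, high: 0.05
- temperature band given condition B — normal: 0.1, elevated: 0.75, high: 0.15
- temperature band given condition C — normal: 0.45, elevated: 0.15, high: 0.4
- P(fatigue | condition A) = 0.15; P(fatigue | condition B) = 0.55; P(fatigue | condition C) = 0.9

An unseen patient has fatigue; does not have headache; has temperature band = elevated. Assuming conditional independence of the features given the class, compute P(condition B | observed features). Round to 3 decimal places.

condition A: 0.15 × (1−0.3) × 0.65 × 0.15 = 0.0102375
condition B: 0.75 × (1−0.95) × 0.75 × 0.55 = 0.01546875
condition C: 0.1 × (1−0.5) × 0.15 × 0.9 = 0.00675
P(condition B | x) = 0.01546875 / 0.03245625 ≈ 0.477

0.477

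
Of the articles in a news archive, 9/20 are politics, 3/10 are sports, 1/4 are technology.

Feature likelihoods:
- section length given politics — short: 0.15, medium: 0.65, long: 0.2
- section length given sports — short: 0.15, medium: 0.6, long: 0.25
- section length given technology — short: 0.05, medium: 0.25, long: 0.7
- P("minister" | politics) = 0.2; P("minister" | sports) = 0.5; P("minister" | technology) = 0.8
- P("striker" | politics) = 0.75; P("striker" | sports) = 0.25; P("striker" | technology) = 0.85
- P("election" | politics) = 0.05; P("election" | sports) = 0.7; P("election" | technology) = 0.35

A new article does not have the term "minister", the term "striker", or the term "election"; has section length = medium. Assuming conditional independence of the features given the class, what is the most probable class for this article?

politics

politics: 0.45 × 0.65 × (1−0.2) × (1−0.75) × (1−0.05) = 0.055575
sports: 0.3 × 0.6 × (1−0.5) × (1−0.25) × (1−0.7) = 0.02025
technology: 0.25 × 0.25 × (1−0.8) × (1−0.85) × (1−0.35) = 0.00121875
Highest score → politics.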